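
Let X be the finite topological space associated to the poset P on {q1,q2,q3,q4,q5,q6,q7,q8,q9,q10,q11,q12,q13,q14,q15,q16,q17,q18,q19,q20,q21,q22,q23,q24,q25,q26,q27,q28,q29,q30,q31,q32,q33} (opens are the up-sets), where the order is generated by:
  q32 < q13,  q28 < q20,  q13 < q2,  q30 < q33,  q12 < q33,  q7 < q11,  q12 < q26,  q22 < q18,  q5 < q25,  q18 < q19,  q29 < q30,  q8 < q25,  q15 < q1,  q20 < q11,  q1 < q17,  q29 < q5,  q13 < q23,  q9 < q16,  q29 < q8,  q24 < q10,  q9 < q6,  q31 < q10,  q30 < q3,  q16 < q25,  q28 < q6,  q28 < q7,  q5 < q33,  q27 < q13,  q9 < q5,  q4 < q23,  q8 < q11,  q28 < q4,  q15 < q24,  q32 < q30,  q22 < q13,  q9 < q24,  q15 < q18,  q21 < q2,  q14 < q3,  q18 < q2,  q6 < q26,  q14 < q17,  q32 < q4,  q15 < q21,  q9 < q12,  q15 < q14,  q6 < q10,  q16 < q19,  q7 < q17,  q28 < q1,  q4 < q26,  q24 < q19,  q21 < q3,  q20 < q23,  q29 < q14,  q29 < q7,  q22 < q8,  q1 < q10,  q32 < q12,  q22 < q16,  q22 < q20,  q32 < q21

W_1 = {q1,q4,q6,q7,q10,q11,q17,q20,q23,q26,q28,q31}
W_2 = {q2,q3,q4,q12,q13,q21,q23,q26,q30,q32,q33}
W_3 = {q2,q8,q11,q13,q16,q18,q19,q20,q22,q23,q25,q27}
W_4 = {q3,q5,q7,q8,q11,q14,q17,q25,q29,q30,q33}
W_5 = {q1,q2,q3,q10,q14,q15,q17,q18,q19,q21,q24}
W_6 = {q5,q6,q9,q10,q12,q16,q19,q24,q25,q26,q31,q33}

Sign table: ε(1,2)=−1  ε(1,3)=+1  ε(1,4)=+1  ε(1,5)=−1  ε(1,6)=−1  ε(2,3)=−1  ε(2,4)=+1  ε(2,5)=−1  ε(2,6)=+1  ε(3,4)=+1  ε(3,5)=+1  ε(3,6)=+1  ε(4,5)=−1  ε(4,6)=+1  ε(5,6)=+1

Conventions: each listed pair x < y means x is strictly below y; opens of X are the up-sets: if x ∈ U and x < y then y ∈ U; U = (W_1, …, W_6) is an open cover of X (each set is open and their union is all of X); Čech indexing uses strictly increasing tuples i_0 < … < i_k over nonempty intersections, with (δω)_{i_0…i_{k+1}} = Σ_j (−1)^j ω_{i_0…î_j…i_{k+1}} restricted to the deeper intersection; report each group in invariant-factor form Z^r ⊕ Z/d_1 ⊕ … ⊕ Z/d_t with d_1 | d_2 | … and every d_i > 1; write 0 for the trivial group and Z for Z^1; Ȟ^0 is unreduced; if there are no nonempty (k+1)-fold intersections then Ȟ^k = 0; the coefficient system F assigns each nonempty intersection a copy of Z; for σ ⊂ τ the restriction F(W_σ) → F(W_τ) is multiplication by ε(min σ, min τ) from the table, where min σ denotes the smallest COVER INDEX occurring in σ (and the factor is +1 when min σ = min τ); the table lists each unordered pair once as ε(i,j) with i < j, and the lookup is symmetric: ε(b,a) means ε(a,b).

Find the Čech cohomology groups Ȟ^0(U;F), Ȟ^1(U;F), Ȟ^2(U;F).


intersection data:
  W12={q4,q23,q26} W13={q11,q20,q23} W14={q7,q11,q17} W15={q1,q10,q17} W16={q6,q10,q26,q31} W23={q2,q13,q23} W24={q3,q30,q33} W25={q2,q3,q21} W26={q12,q26,q33} W34={q8,q11,q25} W35={q2,q18,q19} W36={q16,q19,q25} W45={q3,q14,q17} W46={q5,q25,q33} W56={q10,q19,q24}
  W123={q23} W126={q26} W134={q11} W145={q17} W156={q10} W235={q2} W245={q3} W246={q33} W346={q25} W356={q19}
C dims 6,15,10; δ0: rk 6, SNF 1^5·2; δ1: rk 9, SNF 1^9
Ȟ^0 = (6 − 6) − 0 = 0, so Ȟ^0 ≅ 0
Ȟ^1 = (15 − 9) − 6 = 0 plus torsion [2], so Ȟ^1 ≅ Z/2
Ȟ^2 = (10 − 0) − 9 = 1, so Ȟ^2 ≅ Z

Ȟ^0 = 0, Ȟ^1 = Z/2, Ȟ^2 = Z


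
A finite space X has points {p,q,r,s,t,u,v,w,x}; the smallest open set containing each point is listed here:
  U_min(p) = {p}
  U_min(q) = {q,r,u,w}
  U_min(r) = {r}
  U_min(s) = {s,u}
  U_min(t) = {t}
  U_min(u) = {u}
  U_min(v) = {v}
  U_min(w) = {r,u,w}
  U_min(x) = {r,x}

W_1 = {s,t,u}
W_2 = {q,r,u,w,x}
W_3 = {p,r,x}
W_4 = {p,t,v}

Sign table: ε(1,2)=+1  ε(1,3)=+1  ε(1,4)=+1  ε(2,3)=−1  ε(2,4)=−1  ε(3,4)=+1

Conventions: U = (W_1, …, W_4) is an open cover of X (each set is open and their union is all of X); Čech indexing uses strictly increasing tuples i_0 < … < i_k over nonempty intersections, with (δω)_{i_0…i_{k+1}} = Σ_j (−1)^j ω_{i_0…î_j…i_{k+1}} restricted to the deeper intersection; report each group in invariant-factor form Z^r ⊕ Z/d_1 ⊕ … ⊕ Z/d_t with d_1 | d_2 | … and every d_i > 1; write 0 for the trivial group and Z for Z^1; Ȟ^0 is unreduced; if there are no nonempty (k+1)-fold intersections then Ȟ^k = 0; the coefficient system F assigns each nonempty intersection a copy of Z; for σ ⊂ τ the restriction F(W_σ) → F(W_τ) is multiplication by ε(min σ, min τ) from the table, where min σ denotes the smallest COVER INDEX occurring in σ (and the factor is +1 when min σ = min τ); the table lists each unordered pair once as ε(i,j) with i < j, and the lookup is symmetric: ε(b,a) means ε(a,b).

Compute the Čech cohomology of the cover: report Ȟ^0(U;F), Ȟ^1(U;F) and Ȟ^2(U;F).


Ȟ^0(U;F) ≅ 0,  Ȟ^1(U;F) ≅ Z/2,  Ȟ^2(U;F) ≅ 0

nerve of the cover:
  W12={u} W14={t} W23={r,x} W34={p}
C dims 4,4; δ0: rk 4, SNF 1^3·2
Ȟ^0 = (4 − 4) − 0 = 0, so Ȟ^0 ≅ 0
Ȟ^1 = (4 − 0) − 4 = 0 plus torsion [2], so Ȟ^1 ≅ Z/2
Ȟ^2 = (0 − 0) − 0 = 0, so Ȟ^2 ≅ 0


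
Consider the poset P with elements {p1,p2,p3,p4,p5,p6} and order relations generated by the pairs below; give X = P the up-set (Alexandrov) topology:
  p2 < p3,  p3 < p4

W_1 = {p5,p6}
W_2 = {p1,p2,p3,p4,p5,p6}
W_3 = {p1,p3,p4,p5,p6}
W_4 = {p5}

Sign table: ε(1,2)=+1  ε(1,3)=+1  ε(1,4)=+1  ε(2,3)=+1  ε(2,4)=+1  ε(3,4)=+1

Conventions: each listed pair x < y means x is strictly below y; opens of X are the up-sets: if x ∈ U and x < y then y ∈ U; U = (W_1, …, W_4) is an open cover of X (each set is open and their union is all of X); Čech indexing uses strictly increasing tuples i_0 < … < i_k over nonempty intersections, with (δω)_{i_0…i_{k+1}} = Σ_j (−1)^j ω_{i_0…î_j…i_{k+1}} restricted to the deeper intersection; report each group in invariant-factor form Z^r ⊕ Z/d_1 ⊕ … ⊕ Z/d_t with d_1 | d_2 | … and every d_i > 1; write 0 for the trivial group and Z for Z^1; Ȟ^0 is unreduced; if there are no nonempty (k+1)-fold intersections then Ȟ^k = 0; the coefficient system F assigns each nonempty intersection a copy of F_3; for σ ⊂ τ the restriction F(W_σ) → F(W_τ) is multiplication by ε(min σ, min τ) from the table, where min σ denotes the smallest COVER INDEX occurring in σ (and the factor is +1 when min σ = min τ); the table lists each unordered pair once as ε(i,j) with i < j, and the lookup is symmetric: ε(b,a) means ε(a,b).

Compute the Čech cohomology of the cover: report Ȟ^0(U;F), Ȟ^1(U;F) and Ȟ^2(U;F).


nonempty overlaps:
  W12={p5,p6} W13={p5,p6} W14={p5} W23={p1,p3,p4,p5,p6} W24={p5} W34={p5}
  W123={p5,p6} W124={p5} W134={p5} W234={p5}
  W1234={p5}
C dims 4,6,4,1; δ0: rk_F3 3; δ1: rk_F3 3; δ2: rk_F3 1
degree 0: 4−3−0 = 1 → Ȟ^0 ≅ Z/3
degree 1: 6−3−3 = 0 → Ȟ^1 ≅ 0
degree 2: 4−1−3 = 0 → Ȟ^2 ≅ 0

Ȟ^0 = Z/3; Ȟ^1 = 0; Ȟ^2 = 0


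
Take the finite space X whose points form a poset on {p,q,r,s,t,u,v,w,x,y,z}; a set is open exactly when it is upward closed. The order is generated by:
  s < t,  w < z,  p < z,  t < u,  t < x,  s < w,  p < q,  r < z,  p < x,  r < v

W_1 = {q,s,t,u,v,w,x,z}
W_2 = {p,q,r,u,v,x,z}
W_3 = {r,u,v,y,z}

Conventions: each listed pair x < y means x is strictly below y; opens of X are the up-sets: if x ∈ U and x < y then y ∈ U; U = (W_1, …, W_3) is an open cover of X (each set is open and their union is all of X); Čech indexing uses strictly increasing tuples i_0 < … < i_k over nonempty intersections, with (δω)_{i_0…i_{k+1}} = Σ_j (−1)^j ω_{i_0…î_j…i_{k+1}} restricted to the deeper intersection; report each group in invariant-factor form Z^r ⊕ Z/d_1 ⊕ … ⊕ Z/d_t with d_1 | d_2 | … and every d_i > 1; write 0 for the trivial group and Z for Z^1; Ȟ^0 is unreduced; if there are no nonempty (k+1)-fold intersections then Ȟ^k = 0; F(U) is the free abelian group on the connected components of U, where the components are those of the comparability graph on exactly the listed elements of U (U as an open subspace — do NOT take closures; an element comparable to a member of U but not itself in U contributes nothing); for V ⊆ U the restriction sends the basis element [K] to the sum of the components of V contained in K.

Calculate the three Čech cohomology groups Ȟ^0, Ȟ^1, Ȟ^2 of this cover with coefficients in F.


nerve of the cover:
  W12={q,u,v,x,z} W13={u,v,z} W23={r,u,v,z}
  W123={u,v,z}
components per intersection:
  W1: {q} {s,t,u,w,x,z} {v}
  W2: {p,q,r,v,x,z} {u}
  W3: {r,v,z} {u} {y}
  W12: {q} {u} {v} {x} {z}
  W13: {u} {v} {z}
  W23: {r,v,z} {u}
  W123: {u} {v} {z}
C dims 8,10,3; δ0: rk 6, SNF 1^6; δ1: rk 3, SNF 1^3
Ȟ^0 = (8 − 6) − 0 = 2, so Ȟ^0 ≅ Z^2
Ȟ^1 = (10 − 3) − 6 = 1, so Ȟ^1 ≅ Z
Ȟ^2 = (3 − 0) − 3 = 0, so Ȟ^2 ≅ 0

Ȟ^0 = Z^2, Ȟ^1 = Z and Ȟ^2 = 0


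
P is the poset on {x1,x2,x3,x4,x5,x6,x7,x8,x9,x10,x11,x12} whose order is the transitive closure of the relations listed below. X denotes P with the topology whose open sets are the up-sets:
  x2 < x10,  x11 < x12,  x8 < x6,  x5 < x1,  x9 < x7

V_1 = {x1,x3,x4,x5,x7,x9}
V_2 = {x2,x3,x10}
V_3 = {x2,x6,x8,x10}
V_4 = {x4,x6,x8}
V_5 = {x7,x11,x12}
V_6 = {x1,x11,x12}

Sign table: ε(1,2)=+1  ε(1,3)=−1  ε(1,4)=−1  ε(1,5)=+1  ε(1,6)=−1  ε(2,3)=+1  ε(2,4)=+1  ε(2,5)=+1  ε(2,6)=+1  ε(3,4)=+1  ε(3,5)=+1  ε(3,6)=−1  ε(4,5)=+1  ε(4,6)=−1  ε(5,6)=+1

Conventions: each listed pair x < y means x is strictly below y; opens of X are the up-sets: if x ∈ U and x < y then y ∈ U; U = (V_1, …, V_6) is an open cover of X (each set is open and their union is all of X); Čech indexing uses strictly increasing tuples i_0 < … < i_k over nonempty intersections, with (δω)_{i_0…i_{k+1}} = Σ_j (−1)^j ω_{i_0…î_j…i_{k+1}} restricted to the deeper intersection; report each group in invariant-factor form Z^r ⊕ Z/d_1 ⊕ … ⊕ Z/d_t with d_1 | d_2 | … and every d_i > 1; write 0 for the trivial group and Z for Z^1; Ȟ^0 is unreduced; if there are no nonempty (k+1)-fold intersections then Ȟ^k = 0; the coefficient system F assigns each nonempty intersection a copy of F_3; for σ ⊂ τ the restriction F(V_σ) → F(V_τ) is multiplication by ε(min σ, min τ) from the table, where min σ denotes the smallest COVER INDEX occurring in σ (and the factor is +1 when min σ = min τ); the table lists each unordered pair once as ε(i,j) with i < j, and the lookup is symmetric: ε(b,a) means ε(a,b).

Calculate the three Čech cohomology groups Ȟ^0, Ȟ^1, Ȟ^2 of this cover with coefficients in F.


Ȟ^0(U;F) ≅ 0,  Ȟ^1(U;F) ≅ Z/3,  Ȟ^2(U;F) ≅ 0

nerve of the cover:
  V12={x3} V14={x4} V15={x7} V16={x1} V23={x2,x10} V34={x6,x8} V56={x11,x12}
C dims 6,7; δ0: rk_F3 6
Ȟ^0 = (6 − 6) − 0 = 0, so Ȟ^0 ≅ 0
Ȟ^1 = (7 − 0) − 6 = 1, so Ȟ^1 ≅ Z/3
Ȟ^2 = (0 − 0) − 0 = 0, so Ȟ^2 ≅ 0


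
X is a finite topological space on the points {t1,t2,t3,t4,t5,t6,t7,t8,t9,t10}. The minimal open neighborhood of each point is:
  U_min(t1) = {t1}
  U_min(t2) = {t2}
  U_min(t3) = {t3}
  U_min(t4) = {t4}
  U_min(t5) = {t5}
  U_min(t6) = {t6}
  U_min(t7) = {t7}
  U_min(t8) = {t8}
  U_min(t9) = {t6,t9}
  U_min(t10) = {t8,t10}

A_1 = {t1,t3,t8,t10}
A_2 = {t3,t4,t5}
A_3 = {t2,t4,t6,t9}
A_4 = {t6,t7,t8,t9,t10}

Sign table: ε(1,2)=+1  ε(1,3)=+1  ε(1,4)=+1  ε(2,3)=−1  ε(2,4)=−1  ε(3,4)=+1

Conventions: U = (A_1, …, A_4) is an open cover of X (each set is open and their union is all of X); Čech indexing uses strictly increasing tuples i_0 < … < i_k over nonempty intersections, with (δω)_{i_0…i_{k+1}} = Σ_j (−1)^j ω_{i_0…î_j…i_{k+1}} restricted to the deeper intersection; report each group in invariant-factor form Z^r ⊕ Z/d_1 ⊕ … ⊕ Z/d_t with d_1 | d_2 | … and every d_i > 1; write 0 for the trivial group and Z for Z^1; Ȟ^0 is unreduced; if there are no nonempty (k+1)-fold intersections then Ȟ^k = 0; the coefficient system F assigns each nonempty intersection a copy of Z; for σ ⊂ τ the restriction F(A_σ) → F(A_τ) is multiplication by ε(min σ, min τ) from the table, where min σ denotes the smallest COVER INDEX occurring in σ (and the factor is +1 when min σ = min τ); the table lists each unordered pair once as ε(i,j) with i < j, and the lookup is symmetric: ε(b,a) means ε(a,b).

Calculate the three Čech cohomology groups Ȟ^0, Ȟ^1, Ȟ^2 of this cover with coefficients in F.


Ȟ^0 = 0, Ȟ^1 = Z/2, Ȟ^2 = 0

nonempty overlaps:
  A12={t3} A14={t8,t10} A23={t4} A34={t6,t9}
C dims 4,4; δ0: rk 4, SNF 1^3·2
degree 0: 4−4−0 = 0 → Ȟ^0 ≅ 0
degree 1: 4−0−4 = 0 plus torsion [2] → Ȟ^1 ≅ Z/2
degree 2: 0−0−0 = 0 → Ȟ^2 ≅ 0


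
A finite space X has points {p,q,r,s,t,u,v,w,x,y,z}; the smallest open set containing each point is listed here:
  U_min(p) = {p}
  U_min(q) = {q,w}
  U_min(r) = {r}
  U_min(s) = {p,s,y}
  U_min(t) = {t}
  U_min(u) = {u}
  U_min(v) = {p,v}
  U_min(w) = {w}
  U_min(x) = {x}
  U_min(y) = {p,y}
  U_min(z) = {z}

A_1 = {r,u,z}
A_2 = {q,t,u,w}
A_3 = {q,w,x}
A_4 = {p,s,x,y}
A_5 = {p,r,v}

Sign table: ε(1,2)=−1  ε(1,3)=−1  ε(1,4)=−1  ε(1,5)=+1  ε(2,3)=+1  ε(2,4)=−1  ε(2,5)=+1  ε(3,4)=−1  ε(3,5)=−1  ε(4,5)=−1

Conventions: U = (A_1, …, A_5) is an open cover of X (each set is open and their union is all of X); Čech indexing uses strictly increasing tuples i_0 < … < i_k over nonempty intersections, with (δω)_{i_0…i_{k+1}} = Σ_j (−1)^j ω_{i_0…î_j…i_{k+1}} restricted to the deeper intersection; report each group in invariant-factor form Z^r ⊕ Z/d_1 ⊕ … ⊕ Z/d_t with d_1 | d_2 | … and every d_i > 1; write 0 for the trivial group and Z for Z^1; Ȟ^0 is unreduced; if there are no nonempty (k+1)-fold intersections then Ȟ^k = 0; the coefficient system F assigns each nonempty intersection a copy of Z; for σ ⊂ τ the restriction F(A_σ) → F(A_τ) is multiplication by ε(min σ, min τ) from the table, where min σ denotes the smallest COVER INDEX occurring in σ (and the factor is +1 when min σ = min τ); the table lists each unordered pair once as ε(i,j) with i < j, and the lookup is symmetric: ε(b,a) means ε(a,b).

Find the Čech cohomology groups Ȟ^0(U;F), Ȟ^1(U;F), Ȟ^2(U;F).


Ȟ^0(U;F) ≅ 0; Ȟ^1(U;F) ≅ Z/2; Ȟ^2(U;F) ≅ 0

intersection data:
  A12={u} A15={r} A23={q,w} A34={x} A45={p}
C dims 5,5; δ0: rk 5, SNF 1^4·2
Ȟ^0 = (5 − 5) − 0 = 0, so Ȟ^0 ≅ 0
Ȟ^1 = (5 − 0) − 5 = 0 plus torsion [2], so Ȟ^1 ≅ Z/2
Ȟ^2 = (0 − 0) − 0 = 0, so Ȟ^2 ≅ 0


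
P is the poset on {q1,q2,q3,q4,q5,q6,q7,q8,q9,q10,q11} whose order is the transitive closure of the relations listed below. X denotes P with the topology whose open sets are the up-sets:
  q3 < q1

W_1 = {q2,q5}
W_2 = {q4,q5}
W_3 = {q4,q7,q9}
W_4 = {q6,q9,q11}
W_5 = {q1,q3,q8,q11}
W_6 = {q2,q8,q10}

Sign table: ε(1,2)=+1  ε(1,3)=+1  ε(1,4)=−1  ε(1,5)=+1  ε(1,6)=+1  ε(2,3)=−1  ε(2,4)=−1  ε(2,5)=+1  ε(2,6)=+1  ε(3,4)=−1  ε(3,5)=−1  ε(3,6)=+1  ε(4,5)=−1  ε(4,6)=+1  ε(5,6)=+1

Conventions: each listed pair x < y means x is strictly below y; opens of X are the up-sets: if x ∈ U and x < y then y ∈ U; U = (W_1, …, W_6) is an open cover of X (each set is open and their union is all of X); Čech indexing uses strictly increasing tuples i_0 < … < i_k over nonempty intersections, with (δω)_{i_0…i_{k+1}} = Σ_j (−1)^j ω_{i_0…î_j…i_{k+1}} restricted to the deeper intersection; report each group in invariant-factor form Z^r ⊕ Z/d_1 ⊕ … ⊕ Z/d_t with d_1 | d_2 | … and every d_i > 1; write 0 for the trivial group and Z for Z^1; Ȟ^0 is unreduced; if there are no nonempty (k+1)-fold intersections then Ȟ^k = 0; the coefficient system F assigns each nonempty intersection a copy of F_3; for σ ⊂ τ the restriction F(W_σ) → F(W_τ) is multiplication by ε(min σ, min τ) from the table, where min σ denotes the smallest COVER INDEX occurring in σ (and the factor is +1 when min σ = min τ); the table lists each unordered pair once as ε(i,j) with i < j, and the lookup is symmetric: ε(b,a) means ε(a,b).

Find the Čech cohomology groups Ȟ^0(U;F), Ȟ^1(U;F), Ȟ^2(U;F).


Ȟ^0(U;F) ≅ 0,  Ȟ^1(U;F) ≅ 0,  Ȟ^2(U;F) ≅ 0

nonempty overlaps:
  W12={q5} W16={q2} W23={q4} W34={q9} W45={q11} W56={q8}
C dims 6,6; δ0: rk_F3 6
degree 0: 6−6−0 = 0 → Ȟ^0 ≅ 0
degree 1: 6−0−6 = 0 → Ȟ^1 ≅ 0
degree 2: 0−0−0 = 0 → Ȟ^2 ≅ 0


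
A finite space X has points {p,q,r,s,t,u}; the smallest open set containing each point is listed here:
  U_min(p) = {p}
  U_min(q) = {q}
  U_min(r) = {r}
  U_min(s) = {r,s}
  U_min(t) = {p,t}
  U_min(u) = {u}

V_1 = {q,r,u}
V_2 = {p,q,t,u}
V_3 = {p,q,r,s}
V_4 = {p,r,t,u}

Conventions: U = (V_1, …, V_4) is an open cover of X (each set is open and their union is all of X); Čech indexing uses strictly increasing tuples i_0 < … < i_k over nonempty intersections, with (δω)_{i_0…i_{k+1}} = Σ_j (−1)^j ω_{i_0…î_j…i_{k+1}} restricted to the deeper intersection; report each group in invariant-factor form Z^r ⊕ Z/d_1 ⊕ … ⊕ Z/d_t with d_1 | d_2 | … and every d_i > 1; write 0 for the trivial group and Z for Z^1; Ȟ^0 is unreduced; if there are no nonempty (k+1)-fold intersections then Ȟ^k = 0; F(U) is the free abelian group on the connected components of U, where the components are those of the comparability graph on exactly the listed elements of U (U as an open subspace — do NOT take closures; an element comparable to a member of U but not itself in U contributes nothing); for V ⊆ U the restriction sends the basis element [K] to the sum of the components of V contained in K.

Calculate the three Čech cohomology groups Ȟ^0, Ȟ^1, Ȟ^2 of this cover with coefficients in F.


nerve simplices:
  V12={q,u} V13={q,r} V14={r,u} V23={p,q} V24={p,t,u} V34={p,r}
  V123={q} V124={u} V134={r} V234={p}
components per intersection:
  V1: {q} {r} {u}
  V2: {p,t} {q} {u}
  V3: {p} {q} {r,s}
  V4: {p,t} {r} {u}
  V12: {q} {u}
  V13: {q} {r}
  V14: {r} {u}
  V23: {p} {q}
  V24: {p,t} {u}
  V34: {p} {r}
  V123: {q}
  V124: {u}
  V134: {r}
  V234: {p}
C dims 12,12,4; δ0: rk 8, SNF 1^8; δ1: rk 4, SNF 1^4
degree 0: 12−8−0 = 4 → Ȟ^0 ≅ Z^4
degree 1: 12−4−8 = 0 → Ȟ^1 ≅ 0
degree 2: 4−0−4 = 0 → Ȟ^2 ≅ 0

Ȟ^0 ≅ Z^4,  Ȟ^1 ≅ 0,  Ȟ^2 ≅ 0


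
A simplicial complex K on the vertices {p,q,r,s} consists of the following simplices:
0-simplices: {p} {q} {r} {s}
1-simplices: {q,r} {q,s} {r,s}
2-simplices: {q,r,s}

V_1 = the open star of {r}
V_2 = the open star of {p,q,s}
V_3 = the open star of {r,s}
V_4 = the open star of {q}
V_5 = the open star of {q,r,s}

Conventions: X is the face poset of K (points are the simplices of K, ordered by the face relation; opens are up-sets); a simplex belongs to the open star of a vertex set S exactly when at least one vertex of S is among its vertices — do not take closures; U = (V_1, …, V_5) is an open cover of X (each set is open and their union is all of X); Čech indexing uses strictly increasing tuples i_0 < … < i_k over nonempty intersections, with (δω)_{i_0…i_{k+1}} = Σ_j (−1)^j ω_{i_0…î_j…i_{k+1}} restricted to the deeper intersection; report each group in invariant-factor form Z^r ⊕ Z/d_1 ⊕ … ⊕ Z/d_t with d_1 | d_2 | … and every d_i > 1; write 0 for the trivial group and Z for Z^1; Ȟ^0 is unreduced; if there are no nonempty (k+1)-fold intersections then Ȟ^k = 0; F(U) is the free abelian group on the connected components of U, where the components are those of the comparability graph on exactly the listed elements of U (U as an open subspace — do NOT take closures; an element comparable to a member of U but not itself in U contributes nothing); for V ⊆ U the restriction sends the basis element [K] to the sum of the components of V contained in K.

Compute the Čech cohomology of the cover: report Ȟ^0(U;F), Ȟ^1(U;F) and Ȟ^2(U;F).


nonempty intersections:
  V1={{r},{q,r},{r,s},{q,r,s}} V2={{p},{q},{s},{q,r},{q,s},{r,s},{q,r,s}} V3={{r},{s},{q,r},{q,s},{r,s},{q,r,s}} V4={{q},{q,r},{q,s},{q,r,s}} V5={{q},{r},{s},{q,r},{q,s},{r,s},{q,r,s}}
  V12={{q,r},{r,s},{q,r,s}} V13={{r},{q,r},{r,s},{q,r,s}} V14={{q,r},{q,r,s}} V15={{r},{q,r},{r,s},{q,r,s}} V23={{s},{q,r},{q,s},{r,s},{q,r,s}} V24={{q},{q,r},{q,s},{q,r,s}} V25={{q},{s},{q,r},{q,s},{r,s},{q,r,s}} V34={{q,r},{q,s},{q,r,s}} V35={{r},{s},{q,r},{q,s},{r,s},{q,r,s}} V45={{q},{q,r},{q,s},{q,r,s}}
  V123={{q,r},{r,s},{q,r,s}} V124={{q,r},{q,r,s}} V125={{q,r},{r,s},{q,r,s}} V134={{q,r},{q,r,s}} V135={{r},{q,r},{r,s},{q,r,s}} V145={{q,r},{q,r,s}} V234={{q,r},{q,s},{q,r,s}} V235={{s},{q,r},{q,s},{r,s},{q,r,s}} V245={{q},{q,r},{q,s},{q,r,s}} V345={{q,r},{q,s},{q,r,s}}
  V1234={{q,r},{q,r,s}} V1235={{q,r},{r,s},{q,r,s}} V1245={{q,r},{q,r,s}} V1345={{q,r},{q,r,s}} V2345={{q,r},{q,s},{q,r,s}}
  V12345={{q,r},{q,r,s}}
components per intersection:
  V1: {{r},{q,r},{r,s},{q,r,s}}
  V2: {{p}} {{q},{s},{q,r},{q,s},{r,s},{q,r,s}}
  V3: {{r},{s},{q,r},{q,s},{r,s},{q,r,s}}
  V4: {{q},{q,r},{q,s},{q,r,s}}
  V5: {{q},{r},{s},{q,r},{q,s},{r,s},{q,r,s}}
  V12: {{q,r},{r,s},{q,r,s}}
  V13: {{r},{q,r},{r,s},{q,r,s}}
  V14: {{q,r},{q,r,s}}
  V15: {{r},{q,r},{r,s},{q,r,s}}
  V23: {{s},{q,r},{q,s},{r,s},{q,r,s}}
  V24: {{q},{q,r},{q,s},{q,r,s}}
  V25: {{q},{s},{q,r},{q,s},{r,s},{q,r,s}}
  V34: {{q,r},{q,s},{q,r,s}}
  V35: {{r},{s},{q,r},{q,s},{r,s},{q,r,s}}
  V45: {{q},{q,r},{q,s},{q,r,s}}
  V123: {{q,r},{r,s},{q,r,s}}
  V124: {{q,r},{q,r,s}}
  V125: {{q,r},{r,s},{q,r,s}}
  V134: {{q,r},{q,r,s}}
  V135: {{r},{q,r},{r,s},{q,r,s}}
  V145: {{q,r},{q,r,s}}
  V234: {{q,r},{q,s},{q,r,s}}
  V235: {{s},{q,r},{q,s},{r,s},{q,r,s}}
  V245: {{q},{q,r},{q,s},{q,r,s}}
  V345: {{q,r},{q,s},{q,r,s}}
  V1234: {{q,r},{q,r,s}}
  V1235: {{q,r},{r,s},{q,r,s}}
  V1245: {{q,r},{q,r,s}}
  V1345: {{q,r},{q,r,s}}
  V2345: {{q,r},{q,s},{q,r,s}}
  V12345: {{q,r},{q,r,s}}
C dims 6,10,10,5; δ0: rk 4, SNF 1^4; δ1: rk 6, SNF 1^6; δ2: rk 4, SNF 1^4
Ȟ^0: (6−4)−0=2 ⇒ Z^2
Ȟ^1: (10−6)−4=0 ⇒ 0
Ȟ^2: (10−4)−6=0 ⇒ 0

Ȟ^0 = Z^2,  Ȟ^1 = 0,  Ȟ^2 = 0


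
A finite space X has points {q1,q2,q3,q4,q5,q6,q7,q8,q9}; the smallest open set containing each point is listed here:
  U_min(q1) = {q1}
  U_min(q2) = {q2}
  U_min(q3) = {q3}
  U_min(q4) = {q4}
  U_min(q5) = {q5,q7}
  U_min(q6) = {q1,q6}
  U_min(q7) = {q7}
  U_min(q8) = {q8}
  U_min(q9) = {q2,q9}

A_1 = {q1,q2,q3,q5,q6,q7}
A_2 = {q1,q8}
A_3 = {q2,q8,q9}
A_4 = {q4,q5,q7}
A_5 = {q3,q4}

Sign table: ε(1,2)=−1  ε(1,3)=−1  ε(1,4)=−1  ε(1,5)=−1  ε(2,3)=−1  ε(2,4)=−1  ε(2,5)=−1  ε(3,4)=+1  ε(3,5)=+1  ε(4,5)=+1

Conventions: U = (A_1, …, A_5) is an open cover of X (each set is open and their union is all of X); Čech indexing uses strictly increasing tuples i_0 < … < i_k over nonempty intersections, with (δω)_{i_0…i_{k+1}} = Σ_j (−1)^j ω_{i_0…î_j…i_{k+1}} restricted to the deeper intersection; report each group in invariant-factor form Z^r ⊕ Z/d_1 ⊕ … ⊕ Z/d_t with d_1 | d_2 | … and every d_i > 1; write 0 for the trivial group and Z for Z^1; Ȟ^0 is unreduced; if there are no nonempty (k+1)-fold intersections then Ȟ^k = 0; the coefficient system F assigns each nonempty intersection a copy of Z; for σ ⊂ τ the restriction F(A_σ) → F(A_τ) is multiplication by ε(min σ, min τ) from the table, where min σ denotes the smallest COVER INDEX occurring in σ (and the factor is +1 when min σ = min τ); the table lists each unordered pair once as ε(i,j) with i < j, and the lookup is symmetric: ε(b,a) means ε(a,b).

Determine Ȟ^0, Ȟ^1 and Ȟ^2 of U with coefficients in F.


Ȟ^0(U;F) ≅ 0, Ȟ^1(U;F) ≅ Z ⊕ Z/2 and Ȟ^2(U;F) ≅ 0

intersection data:
  A12={q1} A13={q2} A14={q5,q7} A15={q3} A23={q8} A45={q4}
C dims 5,6; δ0: rk 5, SNF 1^4·2
Ȟ^0 = (5 − 5) − 0 = 0, so Ȟ^0 ≅ 0
Ȟ^1 = (6 − 0) − 5 = 1 plus torsion [2], so Ȟ^1 ≅ Z ⊕ Z/2
Ȟ^2 = (0 − 0) − 0 = 0, so Ȟ^2 ≅ 0


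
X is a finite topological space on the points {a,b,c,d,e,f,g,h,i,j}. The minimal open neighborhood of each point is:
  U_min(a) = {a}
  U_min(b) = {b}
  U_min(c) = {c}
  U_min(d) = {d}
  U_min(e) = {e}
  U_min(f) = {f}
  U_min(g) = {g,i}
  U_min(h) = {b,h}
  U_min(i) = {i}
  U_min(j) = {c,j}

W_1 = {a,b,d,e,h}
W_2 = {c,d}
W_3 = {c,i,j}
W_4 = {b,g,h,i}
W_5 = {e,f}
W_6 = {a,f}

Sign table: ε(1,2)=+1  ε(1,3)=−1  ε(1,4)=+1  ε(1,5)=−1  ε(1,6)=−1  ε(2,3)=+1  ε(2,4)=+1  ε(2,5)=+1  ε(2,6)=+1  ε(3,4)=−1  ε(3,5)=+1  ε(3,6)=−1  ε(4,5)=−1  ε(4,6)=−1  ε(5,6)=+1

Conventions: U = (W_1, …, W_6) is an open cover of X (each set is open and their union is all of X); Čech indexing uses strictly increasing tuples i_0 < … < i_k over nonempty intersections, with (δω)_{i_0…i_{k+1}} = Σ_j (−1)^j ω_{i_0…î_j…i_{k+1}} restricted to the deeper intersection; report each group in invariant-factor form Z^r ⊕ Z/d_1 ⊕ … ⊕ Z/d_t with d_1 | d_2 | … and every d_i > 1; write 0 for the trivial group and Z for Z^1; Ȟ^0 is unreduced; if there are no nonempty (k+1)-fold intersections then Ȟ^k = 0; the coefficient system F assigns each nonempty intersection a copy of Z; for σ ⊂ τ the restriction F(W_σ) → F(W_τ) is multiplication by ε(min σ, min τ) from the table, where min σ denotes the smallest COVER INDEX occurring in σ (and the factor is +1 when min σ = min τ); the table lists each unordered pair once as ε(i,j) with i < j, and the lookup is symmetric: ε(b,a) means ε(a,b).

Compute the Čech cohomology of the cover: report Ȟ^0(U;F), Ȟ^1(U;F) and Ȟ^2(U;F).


nonempty intersections:
  W12={d} W14={b,h} W15={e} W16={a} W23={c} W34={i} W56={f}
C dims 6,7; δ0: rk 6, SNF 1^5·2
Ȟ^0: (6−6)−0=0 ⇒ 0
Ȟ^1: (7−0)−6=1 plus torsion [2] ⇒ Z ⊕ Z/2
Ȟ^2: (0−0)−0=0 ⇒ 0

Ȟ^0(U;F) ≅ 0; Ȟ^1(U;F) ≅ Z ⊕ Z/2; Ȟ^2(U;F) ≅ 0


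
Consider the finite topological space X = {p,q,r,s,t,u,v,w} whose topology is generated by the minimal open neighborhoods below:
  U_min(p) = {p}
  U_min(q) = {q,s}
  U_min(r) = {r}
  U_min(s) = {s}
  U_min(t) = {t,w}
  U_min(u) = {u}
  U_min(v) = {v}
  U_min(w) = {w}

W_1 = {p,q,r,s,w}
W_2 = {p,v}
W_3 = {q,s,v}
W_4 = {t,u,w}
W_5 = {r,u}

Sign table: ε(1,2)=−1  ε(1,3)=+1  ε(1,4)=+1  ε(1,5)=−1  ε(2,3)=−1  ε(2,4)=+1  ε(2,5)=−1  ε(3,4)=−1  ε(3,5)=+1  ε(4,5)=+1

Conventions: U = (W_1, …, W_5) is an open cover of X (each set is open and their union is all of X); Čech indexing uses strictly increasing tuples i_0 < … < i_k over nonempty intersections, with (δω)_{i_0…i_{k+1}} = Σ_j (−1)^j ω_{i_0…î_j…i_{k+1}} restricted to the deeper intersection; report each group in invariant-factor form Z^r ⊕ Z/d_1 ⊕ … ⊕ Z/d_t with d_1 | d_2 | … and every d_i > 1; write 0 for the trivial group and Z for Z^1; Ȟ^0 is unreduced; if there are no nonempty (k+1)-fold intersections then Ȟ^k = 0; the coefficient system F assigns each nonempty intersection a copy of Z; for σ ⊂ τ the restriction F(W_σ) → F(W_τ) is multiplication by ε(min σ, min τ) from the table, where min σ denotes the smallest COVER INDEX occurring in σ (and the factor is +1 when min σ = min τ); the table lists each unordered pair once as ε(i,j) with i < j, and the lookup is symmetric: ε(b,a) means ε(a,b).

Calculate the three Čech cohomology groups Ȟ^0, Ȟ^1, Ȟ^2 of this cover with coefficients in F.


nerve of the cover:
  W12={p} W13={q,s} W14={w} W15={r} W23={v} W45={u}
C dims 5,6; δ0: rk 5, SNF 1^4·2
Ȟ^0 = (5 − 5) − 0 = 0, so Ȟ^0 ≅ 0
Ȟ^1 = (6 − 0) − 5 = 1 plus torsion [2], so Ȟ^1 ≅ Z ⊕ Z/2
Ȟ^2 = (0 − 0) − 0 = 0, so Ȟ^2 ≅ 0

Ȟ^0(U;F) ≅ 0, Ȟ^1(U;F) ≅ Z ⊕ Z/2, Ȟ^2(U;F) ≅ 0


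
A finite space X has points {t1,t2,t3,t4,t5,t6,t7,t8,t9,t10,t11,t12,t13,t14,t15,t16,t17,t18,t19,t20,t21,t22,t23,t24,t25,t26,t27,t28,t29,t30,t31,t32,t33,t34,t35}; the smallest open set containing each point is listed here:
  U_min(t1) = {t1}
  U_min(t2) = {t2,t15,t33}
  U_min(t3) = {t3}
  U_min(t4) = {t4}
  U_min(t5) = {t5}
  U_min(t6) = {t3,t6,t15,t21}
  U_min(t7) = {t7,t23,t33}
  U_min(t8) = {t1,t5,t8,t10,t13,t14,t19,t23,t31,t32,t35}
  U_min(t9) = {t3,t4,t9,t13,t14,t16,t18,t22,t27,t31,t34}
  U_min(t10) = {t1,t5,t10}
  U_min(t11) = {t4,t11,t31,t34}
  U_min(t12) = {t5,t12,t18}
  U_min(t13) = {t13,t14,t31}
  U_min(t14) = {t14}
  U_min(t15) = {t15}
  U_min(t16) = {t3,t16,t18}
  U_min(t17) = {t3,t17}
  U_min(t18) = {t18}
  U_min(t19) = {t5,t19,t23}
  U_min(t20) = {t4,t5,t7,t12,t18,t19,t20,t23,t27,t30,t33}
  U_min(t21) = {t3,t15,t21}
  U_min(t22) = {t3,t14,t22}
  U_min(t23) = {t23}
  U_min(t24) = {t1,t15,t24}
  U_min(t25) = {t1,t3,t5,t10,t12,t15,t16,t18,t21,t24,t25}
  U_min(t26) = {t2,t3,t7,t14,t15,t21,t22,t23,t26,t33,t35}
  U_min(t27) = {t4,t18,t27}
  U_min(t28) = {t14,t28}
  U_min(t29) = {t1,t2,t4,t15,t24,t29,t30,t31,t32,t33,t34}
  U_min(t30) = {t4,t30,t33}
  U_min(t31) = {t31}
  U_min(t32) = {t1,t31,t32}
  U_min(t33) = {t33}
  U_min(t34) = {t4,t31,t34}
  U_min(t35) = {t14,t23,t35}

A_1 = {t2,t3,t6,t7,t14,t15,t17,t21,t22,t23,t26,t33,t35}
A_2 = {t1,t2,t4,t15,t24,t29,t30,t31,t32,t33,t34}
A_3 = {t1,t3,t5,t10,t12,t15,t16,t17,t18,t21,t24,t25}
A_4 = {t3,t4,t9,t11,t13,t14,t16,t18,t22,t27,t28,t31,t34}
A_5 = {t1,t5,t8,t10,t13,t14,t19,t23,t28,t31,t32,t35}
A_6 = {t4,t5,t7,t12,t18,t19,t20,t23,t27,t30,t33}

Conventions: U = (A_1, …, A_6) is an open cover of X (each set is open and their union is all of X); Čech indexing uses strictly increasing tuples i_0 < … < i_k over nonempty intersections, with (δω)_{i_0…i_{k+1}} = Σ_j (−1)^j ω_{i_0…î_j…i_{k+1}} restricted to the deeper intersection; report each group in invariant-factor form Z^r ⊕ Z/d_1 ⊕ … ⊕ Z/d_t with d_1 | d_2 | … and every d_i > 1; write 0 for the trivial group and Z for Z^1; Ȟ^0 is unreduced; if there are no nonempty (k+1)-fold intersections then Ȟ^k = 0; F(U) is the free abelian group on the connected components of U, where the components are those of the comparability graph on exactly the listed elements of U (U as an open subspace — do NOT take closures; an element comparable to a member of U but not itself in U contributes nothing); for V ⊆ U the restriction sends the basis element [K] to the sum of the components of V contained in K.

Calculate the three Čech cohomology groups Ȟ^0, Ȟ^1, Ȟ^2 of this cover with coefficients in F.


Ȟ^0(U;F) ≅ Z, Ȟ^1(U;F) ≅ 0 and Ȟ^2(U;F) ≅ Z/2

nerve of the cover:
  A12={t2,t15,t33} A13={t3,t15,t17,t21} A14={t3,t14,t22} A15={t14,t23,t35} A16={t7,t23,t33} A23={t1,t15,t24} A24={t4,t31,t34} A25={t1,t31,t32} A26={t4,t30,t33} A34={t3,t16,t18} A35={t1,t5,t10} A36={t5,t12,t18} A45={t13,t14,t28,t31} A46={t4,t18,t27} A56={t5,t19,t23}
  A123={t15} A126={t33} A134={t3} A145={t14} A156={t23} A235={t1} A245={t31} A246={t4} A346={t18} A356={t5}
components per intersection:
  A1: {t2,t3,t6,t7,t14,t15,t17,t21,t22,t23,t26,t33,t35}
  A2: {t1,t2,t4,t15,t24,t29,t30,t31,t32,t33,t34}
  A3: {t1,t3,t5,t10,t12,t15,t16,t17,t18,t21,t24,t25}
  A4: {t3,t4,t9,t11,t13,t14,t16,t18,t22,t27,t28,t31,t34}
  A5: {t1,t5,t8,t10,t13,t14,t19,t23,t28,t31,t32,t35}
  A6: {t4,t5,t7,t12,t18,t19,t20,t23,t27,t30,t33}
  A12: {t2,t15,t33}
  A13: {t3,t15,t17,t21}
  A14: {t3,t14,t22}
  A15: {t14,t23,t35}
  A16: {t7,t23,t33}
  A23: {t1,t15,t24}
  A24: {t4,t31,t34}
  A25: {t1,t31,t32}
  A26: {t4,t30,t33}
  A34: {t3,t16,t18}
  A35: {t1,t5,t10}
  A36: {t5,t12,t18}
  A45: {t13,t14,t28,t31}
  A46: {t4,t18,t27}
  A56: {t5,t19,t23}
  A123: {t15}
  A126: {t33}
  A134: {t3}
  A145: {t14}
  A156: {t23}
  A235: {t1}
  A245: {t31}
  A246: {t4}
  A346: {t18}
  A356: {t5}
C dims 6,15,10; δ0: rk 5, SNF 1^5; δ1: rk 10, SNF 1^9·2
Ȟ^0 = (6 − 5) − 0 = 1, so Ȟ^0 ≅ Z
Ȟ^1 = (15 − 10) − 5 = 0, so Ȟ^1 ≅ 0
Ȟ^2 = (10 − 0) − 10 = 0 plus torsion [2], so Ȟ^2 ≅ Z/2


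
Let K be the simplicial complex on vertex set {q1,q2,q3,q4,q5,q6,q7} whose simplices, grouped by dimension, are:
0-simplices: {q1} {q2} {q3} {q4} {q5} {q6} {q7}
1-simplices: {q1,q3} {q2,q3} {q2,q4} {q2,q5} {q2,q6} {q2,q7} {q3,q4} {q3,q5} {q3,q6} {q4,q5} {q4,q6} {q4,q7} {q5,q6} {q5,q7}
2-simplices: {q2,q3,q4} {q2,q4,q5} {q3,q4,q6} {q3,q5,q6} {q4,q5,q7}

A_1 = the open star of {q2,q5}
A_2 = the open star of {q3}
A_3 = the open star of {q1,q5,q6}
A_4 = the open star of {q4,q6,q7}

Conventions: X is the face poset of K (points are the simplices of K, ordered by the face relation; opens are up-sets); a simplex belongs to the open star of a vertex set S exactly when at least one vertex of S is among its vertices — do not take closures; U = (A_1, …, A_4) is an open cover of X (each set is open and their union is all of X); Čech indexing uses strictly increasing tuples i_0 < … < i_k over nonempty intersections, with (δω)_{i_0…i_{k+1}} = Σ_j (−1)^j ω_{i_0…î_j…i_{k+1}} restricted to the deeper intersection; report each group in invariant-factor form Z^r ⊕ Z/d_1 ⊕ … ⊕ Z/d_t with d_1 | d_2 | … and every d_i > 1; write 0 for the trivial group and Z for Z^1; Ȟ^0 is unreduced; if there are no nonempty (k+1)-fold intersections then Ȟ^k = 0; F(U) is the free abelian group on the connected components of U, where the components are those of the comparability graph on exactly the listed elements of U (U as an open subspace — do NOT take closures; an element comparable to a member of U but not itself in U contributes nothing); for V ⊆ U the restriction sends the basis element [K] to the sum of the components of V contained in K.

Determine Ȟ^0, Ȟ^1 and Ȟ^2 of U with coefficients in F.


nonempty overlaps:
  A1={{q2},{q5},{q2,q3},{q2,q4},{q2,q5},{q2,q6},{q2,q7},{q3,q5},{q4,q5},{q5,q6},{q5,q7},{q2,q3,q4},{q2,q4,q5},{q3,q5,q6},{q4,q5,q7}} A2={{q3},{q1,q3},{q2,q3},{q3,q4},{q3,q5},{q3,q6},{q2,q3,q4},{q3,q4,q6},{q3,q5,q6}} A3={{q1},{q5},{q6},{q1,q3},{q2,q5},{q2,q6},{q3,q5},{q3,q6},{q4,q5},{q4,q6},{q5,q6},{q5,q7},{q2,q4,q5},{q3,q4,q6},{q3,q5,q6},{q4,q5,q7}} A4={{q4},{q6},{q7},{q2,q4},{q2,q6},{q2,q7},{q3,q4},{q3,q6},{q4,q5},{q4,q6},{q4,q7},{q5,q6},{q5,q7},{q2,q3,q4},{q2,q4,q5},{q3,q4,q6},{q3,q5,q6},{q4,q5,q7}}
  A12={{q2,q3},{q3,q5},{q2,q3,q4},{q3,q5,q6}} A13={{q5},{q2,q5},{q2,q6},{q3,q5},{q4,q5},{q5,q6},{q5,q7},{q2,q4,q5},{q3,q5,q6},{q4,q5,q7}} A14={{q2,q4},{q2,q6},{q2,q7},{q4,q5},{q5,q6},{q5,q7},{q2,q3,q4},{q2,q4,q5},{q3,q5,q6},{q4,q5,q7}} A23={{q1,q3},{q3,q5},{q3,q6},{q3,q4,q6},{q3,q5,q6}} A24={{q3,q4},{q3,q6},{q2,q3,q4},{q3,q4,q6},{q3,q5,q6}} A34={{q6},{q2,q6},{q3,q6},{q4,q5},{q4,q6},{q5,q6},{q5,q7},{q2,q4,q5},{q3,q4,q6},{q3,q5,q6},{q4,q5,q7}}
  A123={{q3,q5},{q3,q5,q6}} A124={{q2,q3,q4},{q3,q5,q6}} A134={{q2,q6},{q4,q5},{q5,q6},{q5,q7},{q2,q4,q5},{q3,q5,q6},{q4,q5,q7}} A234={{q3,q6},{q3,q4,q6},{q3,q5,q6}}
  A1234={{q3,q5,q6}}
components per intersection:
  A1: {{q2},{q5},{q2,q3},{q2,q4},{q2,q5},{q2,q6},{q2,q7},{q3,q5},{q4,q5},{q5,q6},{q5,q7},{q2,q3,q4},{q2,q4,q5},{q3,q5,q6},{q4,q5,q7}}
  A2: {{q3},{q1,q3},{q2,q3},{q3,q4},{q3,q5},{q3,q6},{q2,q3,q4},{q3,q4,q6},{q3,q5,q6}}
  A3: {{q1},{q1,q3}} {{q5},{q6},{q2,q5},{q2,q6},{q3,q5},{q3,q6},{q4,q5},{q4,q6},{q5,q6},{q5,q7},{q2,q4,q5},{q3,q4,q6},{q3,q5,q6},{q4,q5,q7}}
  A4: {{q4},{q6},{q7},{q2,q4},{q2,q6},{q2,q7},{q3,q4},{q3,q6},{q4,q5},{q4,q6},{q4,q7},{q5,q6},{q5,q7},{q2,q3,q4},{q2,q4,q5},{q3,q4,q6},{q3,q5,q6},{q4,q5,q7}}
  A12: {{q2,q3},{q2,q3,q4}} {{q3,q5},{q3,q5,q6}}
  A13: {{q5},{q2,q5},{q3,q5},{q4,q5},{q5,q6},{q5,q7},{q2,q4,q5},{q3,q5,q6},{q4,q5,q7}} {{q2,q6}}
  A14: {{q2,q4},{q4,q5},{q5,q7},{q2,q3,q4},{q2,q4,q5},{q4,q5,q7}} {{q2,q6}} {{q2,q7}} {{q5,q6},{q3,q5,q6}}
  A23: {{q1,q3}} {{q3,q5},{q3,q6},{q3,q4,q6},{q3,q5,q6}}
  A24: {{q3,q4},{q3,q6},{q2,q3,q4},{q3,q4,q6},{q3,q5,q6}}
  A34: {{q6},{q2,q6},{q3,q6},{q4,q6},{q5,q6},{q3,q4,q6},{q3,q5,q6}} {{q4,q5},{q5,q7},{q2,q4,q5},{q4,q5,q7}}
  A123: {{q3,q5},{q3,q5,q6}}
  A124: {{q2,q3,q4}} {{q3,q5,q6}}
  A134: {{q2,q6}} {{q4,q5},{q5,q7},{q2,q4,q5},{q4,q5,q7}} {{q5,q6},{q3,q5,q6}}
  A234: {{q3,q6},{q3,q4,q6},{q3,q5,q6}}
  A1234: {{q3,q5,q6}}
C dims 5,13,7,1; δ0: rk 4, SNF 1^4; δ1: rk 6, SNF 1^6; δ2: rk 1, SNF 1^1
degree 0: 5−4−0 = 1 → Ȟ^0 ≅ Z
degree 1: 13−6−4 = 3 → Ȟ^1 ≅ Z^3
degree 2: 7−1−6 = 0 → Ȟ^2 ≅ 0

Ȟ^0 = Z, Ȟ^1 = Z^3, Ȟ^2 = 0


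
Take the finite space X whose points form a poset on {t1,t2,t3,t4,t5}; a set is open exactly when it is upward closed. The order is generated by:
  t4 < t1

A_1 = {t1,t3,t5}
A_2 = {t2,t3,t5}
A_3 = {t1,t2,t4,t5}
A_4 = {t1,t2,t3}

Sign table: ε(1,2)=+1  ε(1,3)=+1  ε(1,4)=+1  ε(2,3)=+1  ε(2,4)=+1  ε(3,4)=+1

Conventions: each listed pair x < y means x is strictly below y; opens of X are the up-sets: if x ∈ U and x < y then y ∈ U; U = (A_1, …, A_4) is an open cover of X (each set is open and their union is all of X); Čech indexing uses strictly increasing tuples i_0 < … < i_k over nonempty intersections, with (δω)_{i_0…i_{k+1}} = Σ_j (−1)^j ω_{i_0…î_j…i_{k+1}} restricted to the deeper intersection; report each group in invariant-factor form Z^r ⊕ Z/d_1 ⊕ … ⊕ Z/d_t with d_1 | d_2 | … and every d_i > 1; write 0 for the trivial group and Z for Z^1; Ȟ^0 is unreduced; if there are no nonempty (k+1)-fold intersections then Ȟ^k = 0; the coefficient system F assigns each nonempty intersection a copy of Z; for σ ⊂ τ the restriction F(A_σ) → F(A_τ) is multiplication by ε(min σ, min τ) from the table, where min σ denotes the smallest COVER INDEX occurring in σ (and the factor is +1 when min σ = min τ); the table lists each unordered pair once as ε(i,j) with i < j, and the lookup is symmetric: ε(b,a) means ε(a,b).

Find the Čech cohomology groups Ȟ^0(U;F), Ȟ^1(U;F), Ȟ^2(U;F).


intersection data:
  A12={t3,t5} A13={t1,t5} A14={t1,t3} A23={t2,t5} A24={t2,t3} A34={t1,t2}
  A123={t5} A124={t3} A134={t1} A234={t2}
C dims 4,6,4; δ0: rk 3, SNF 1^3; δ1: rk 3, SNF 1^3
Ȟ^0 = (4 − 3) − 0 = 1, so Ȟ^0 ≅ Z
Ȟ^1 = (6 − 3) − 3 = 0, so Ȟ^1 ≅ 0
Ȟ^2 = (4 − 0) − 3 = 1, so Ȟ^2 ≅ Z

Ȟ^0 = Z,  Ȟ^1 = 0,  Ȟ^2 = Z


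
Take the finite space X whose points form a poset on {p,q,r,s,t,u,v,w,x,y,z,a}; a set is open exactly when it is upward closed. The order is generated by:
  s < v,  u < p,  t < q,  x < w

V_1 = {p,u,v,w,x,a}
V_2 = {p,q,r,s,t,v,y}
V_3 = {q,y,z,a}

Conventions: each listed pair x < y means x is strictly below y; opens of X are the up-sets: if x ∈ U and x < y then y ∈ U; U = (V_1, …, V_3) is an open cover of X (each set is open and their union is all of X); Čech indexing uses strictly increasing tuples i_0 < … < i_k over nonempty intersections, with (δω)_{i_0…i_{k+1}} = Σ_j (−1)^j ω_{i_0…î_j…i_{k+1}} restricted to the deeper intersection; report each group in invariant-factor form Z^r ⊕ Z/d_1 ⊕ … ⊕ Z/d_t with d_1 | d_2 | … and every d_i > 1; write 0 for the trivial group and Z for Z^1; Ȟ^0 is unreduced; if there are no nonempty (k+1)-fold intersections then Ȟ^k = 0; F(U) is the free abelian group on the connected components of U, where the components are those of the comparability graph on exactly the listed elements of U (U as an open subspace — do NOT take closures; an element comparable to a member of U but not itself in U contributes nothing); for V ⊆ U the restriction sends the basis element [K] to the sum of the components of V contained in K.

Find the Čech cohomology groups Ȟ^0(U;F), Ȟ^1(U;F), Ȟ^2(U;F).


nerve of the cover:
  V12={p,v} V13={a} V23={q,y}
components per intersection:
  V1: {p,u} {v} {w,x} {a}
  V2: {p} {q,t} {r} {s,v} {y}
  V3: {q} {y} {z} {a}
  V12: {p} {v}
  V13: {a}
  V23: {q} {y}
C dims 13,5; δ0: rk 5, SNF 1^5
Ȟ^0 = (13 − 5) − 0 = 8, so Ȟ^0 ≅ Z^8
Ȟ^1 = (5 − 0) − 5 = 0, so Ȟ^1 ≅ 0
Ȟ^2 = (0 − 0) − 0 = 0, so Ȟ^2 ≅ 0

Ȟ^0(U;F) ≅ Z^8,  Ȟ^1(U;F) ≅ 0,  Ȟ^2(U;F) ≅ 0


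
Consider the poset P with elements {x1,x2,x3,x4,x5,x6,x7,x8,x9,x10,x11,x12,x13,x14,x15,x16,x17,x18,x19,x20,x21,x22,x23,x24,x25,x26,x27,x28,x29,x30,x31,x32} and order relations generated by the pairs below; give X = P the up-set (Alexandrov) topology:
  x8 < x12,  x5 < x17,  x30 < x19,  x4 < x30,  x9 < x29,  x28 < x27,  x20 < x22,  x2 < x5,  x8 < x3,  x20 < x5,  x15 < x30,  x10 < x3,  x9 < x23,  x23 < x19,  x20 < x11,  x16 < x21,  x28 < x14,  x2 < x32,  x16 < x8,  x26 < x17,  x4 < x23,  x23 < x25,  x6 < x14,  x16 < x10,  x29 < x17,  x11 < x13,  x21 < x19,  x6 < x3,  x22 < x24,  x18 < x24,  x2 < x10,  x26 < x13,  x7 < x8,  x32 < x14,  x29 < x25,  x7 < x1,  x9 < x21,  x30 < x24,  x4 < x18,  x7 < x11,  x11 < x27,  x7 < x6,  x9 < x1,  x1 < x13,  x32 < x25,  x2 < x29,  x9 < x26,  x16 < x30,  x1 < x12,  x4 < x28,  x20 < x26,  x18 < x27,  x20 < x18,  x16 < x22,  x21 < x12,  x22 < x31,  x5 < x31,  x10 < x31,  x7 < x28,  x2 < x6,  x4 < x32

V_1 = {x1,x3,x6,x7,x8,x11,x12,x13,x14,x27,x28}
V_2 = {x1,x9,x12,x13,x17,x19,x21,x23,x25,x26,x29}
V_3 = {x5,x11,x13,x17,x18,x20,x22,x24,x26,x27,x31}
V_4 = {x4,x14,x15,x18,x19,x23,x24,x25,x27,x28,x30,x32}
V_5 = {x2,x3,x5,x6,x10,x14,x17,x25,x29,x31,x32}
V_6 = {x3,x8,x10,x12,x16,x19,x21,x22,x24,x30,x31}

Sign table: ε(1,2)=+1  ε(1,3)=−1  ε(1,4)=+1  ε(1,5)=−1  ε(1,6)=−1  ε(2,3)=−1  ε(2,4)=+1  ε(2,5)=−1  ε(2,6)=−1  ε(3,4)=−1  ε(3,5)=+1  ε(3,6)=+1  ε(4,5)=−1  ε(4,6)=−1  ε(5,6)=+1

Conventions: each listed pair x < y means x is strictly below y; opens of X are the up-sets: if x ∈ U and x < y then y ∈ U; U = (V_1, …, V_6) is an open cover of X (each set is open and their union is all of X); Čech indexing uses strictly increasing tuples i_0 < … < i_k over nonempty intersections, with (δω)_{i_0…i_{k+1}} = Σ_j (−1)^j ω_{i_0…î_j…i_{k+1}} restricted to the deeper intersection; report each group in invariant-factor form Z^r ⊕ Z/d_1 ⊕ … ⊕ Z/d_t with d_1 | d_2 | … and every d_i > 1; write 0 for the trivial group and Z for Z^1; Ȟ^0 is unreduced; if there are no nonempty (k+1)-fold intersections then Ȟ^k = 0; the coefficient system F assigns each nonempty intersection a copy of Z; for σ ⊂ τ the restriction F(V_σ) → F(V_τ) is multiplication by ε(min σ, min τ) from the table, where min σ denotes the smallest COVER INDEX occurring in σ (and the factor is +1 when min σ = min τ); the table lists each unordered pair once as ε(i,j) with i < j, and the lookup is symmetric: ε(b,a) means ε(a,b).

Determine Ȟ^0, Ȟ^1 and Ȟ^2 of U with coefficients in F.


intersection data:
  V12={x1,x12,x13} V13={x11,x13,x27} V14={x14,x27,x28} V15={x3,x6,x14} V16={x3,x8,x12} V23={x13,x17,x26} V24={x19,x23,x25} V25={x17,x25,x29} V26={x12,x19,x21} V34={x18,x24,x27} V35={x5,x17,x31} V36={x22,x24,x31} V45={x14,x25,x32} V46={x19,x24,x30} V56={x3,x10,x31}
  V123={x13} V126={x12} V134={x27} V145={x14} V156={x3} V235={x17} V245={x25} V246={x19} V346={x24} V356={x31}
C dims 6,15,10; δ0: rk 5, SNF 1^5; δ1: rk 10, SNF 1^9·2
Ȟ^0 = (6 − 5) − 0 = 1, so Ȟ^0 ≅ Z
Ȟ^1 = (15 − 10) − 5 = 0, so Ȟ^1 ≅ 0
Ȟ^2 = (10 − 0) − 10 = 0 plus torsion [2], so Ȟ^2 ≅ Z/2

Ȟ^0 ≅ Z,  Ȟ^1 ≅ 0,  Ȟ^2 ≅ Z/2
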